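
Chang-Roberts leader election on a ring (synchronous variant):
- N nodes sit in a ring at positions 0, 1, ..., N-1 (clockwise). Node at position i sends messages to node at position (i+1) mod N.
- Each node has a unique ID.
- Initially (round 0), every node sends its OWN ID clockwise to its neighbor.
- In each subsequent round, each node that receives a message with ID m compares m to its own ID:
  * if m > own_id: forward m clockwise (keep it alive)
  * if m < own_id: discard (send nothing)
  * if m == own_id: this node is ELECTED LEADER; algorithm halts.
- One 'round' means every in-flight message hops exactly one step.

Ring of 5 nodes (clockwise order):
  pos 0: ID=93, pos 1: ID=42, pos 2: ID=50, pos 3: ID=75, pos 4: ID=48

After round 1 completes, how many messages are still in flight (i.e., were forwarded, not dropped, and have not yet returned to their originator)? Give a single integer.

Answer: 2

Derivation:
Round 1: pos1(id42) recv 93: fwd; pos2(id50) recv 42: drop; pos3(id75) recv 50: drop; pos4(id48) recv 75: fwd; pos0(id93) recv 48: drop
After round 1: 2 messages still in flight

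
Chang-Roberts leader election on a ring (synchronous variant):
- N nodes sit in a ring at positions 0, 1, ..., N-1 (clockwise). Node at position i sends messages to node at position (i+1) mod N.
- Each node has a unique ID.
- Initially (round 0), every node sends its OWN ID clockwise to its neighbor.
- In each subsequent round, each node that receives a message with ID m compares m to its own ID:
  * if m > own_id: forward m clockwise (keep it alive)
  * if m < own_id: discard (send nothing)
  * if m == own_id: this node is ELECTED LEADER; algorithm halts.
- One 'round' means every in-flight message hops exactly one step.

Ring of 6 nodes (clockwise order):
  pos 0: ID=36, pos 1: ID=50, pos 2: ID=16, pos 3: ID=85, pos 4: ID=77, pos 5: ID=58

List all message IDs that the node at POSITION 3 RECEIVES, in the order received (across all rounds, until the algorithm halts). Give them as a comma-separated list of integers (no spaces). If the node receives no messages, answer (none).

Answer: 16,50,58,77,85

Derivation:
Round 1: pos1(id50) recv 36: drop; pos2(id16) recv 50: fwd; pos3(id85) recv 16: drop; pos4(id77) recv 85: fwd; pos5(id58) recv 77: fwd; pos0(id36) recv 58: fwd
Round 2: pos3(id85) recv 50: drop; pos5(id58) recv 85: fwd; pos0(id36) recv 77: fwd; pos1(id50) recv 58: fwd
Round 3: pos0(id36) recv 85: fwd; pos1(id50) recv 77: fwd; pos2(id16) recv 58: fwd
Round 4: pos1(id50) recv 85: fwd; pos2(id16) recv 77: fwd; pos3(id85) recv 58: drop
Round 5: pos2(id16) recv 85: fwd; pos3(id85) recv 77: drop
Round 6: pos3(id85) recv 85: ELECTED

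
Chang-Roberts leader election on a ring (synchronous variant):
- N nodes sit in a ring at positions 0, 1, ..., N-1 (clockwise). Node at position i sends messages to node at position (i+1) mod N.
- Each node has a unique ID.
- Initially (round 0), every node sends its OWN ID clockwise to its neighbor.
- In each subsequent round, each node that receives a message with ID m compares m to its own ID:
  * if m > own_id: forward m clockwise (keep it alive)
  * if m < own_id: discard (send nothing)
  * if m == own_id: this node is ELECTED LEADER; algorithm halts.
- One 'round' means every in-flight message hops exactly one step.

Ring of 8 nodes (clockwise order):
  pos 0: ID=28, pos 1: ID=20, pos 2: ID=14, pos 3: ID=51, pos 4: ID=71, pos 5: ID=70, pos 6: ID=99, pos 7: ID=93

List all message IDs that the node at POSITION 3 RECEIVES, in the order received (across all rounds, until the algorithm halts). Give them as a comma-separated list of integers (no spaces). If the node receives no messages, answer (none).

Answer: 14,20,28,93,99

Derivation:
Round 1: pos1(id20) recv 28: fwd; pos2(id14) recv 20: fwd; pos3(id51) recv 14: drop; pos4(id71) recv 51: drop; pos5(id70) recv 71: fwd; pos6(id99) recv 70: drop; pos7(id93) recv 99: fwd; pos0(id28) recv 93: fwd
Round 2: pos2(id14) recv 28: fwd; pos3(id51) recv 20: drop; pos6(id99) recv 71: drop; pos0(id28) recv 99: fwd; pos1(id20) recv 93: fwd
Round 3: pos3(id51) recv 28: drop; pos1(id20) recv 99: fwd; pos2(id14) recv 93: fwd
Round 4: pos2(id14) recv 99: fwd; pos3(id51) recv 93: fwd
Round 5: pos3(id51) recv 99: fwd; pos4(id71) recv 93: fwd
Round 6: pos4(id71) recv 99: fwd; pos5(id70) recv 93: fwd
Round 7: pos5(id70) recv 99: fwd; pos6(id99) recv 93: drop
Round 8: pos6(id99) recv 99: ELECTED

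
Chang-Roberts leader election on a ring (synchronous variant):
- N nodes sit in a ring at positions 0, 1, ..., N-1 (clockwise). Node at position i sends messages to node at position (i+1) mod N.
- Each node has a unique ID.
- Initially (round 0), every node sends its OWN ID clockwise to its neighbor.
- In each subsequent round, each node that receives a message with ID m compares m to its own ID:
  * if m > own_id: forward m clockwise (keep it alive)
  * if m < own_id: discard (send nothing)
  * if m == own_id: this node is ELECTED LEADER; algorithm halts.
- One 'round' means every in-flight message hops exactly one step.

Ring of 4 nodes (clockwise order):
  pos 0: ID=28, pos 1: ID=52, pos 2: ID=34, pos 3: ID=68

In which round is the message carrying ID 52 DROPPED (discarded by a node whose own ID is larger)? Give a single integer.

Round 1: pos1(id52) recv 28: drop; pos2(id34) recv 52: fwd; pos3(id68) recv 34: drop; pos0(id28) recv 68: fwd
Round 2: pos3(id68) recv 52: drop; pos1(id52) recv 68: fwd
Round 3: pos2(id34) recv 68: fwd
Round 4: pos3(id68) recv 68: ELECTED
Message ID 52 originates at pos 1; dropped at pos 3 in round 2

Answer: 2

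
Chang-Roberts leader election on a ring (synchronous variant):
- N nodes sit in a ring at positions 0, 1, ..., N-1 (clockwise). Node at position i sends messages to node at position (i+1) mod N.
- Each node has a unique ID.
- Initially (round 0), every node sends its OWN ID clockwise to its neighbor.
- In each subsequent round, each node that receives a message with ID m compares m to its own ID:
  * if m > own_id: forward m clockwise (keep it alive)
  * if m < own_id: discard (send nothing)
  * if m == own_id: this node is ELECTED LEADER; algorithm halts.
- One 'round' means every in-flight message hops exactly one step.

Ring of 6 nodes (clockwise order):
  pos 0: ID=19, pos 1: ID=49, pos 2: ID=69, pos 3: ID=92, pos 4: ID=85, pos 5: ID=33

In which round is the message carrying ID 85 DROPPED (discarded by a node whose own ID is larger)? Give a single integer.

Answer: 5

Derivation:
Round 1: pos1(id49) recv 19: drop; pos2(id69) recv 49: drop; pos3(id92) recv 69: drop; pos4(id85) recv 92: fwd; pos5(id33) recv 85: fwd; pos0(id19) recv 33: fwd
Round 2: pos5(id33) recv 92: fwd; pos0(id19) recv 85: fwd; pos1(id49) recv 33: drop
Round 3: pos0(id19) recv 92: fwd; pos1(id49) recv 85: fwd
Round 4: pos1(id49) recv 92: fwd; pos2(id69) recv 85: fwd
Round 5: pos2(id69) recv 92: fwd; pos3(id92) recv 85: drop
Round 6: pos3(id92) recv 92: ELECTED
Message ID 85 originates at pos 4; dropped at pos 3 in round 5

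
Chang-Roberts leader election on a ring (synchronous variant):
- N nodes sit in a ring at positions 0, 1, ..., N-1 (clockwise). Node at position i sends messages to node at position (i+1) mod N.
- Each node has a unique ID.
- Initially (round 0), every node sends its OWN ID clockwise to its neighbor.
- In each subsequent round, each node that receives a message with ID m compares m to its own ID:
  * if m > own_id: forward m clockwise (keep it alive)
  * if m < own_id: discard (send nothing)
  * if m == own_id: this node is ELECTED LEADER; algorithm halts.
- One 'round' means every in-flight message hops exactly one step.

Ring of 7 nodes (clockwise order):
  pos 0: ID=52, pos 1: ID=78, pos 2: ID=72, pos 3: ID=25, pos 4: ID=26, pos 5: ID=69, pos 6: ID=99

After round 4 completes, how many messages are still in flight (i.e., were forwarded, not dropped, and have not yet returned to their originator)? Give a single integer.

Answer: 2

Derivation:
Round 1: pos1(id78) recv 52: drop; pos2(id72) recv 78: fwd; pos3(id25) recv 72: fwd; pos4(id26) recv 25: drop; pos5(id69) recv 26: drop; pos6(id99) recv 69: drop; pos0(id52) recv 99: fwd
Round 2: pos3(id25) recv 78: fwd; pos4(id26) recv 72: fwd; pos1(id78) recv 99: fwd
Round 3: pos4(id26) recv 78: fwd; pos5(id69) recv 72: fwd; pos2(id72) recv 99: fwd
Round 4: pos5(id69) recv 78: fwd; pos6(id99) recv 72: drop; pos3(id25) recv 99: fwd
After round 4: 2 messages still in flight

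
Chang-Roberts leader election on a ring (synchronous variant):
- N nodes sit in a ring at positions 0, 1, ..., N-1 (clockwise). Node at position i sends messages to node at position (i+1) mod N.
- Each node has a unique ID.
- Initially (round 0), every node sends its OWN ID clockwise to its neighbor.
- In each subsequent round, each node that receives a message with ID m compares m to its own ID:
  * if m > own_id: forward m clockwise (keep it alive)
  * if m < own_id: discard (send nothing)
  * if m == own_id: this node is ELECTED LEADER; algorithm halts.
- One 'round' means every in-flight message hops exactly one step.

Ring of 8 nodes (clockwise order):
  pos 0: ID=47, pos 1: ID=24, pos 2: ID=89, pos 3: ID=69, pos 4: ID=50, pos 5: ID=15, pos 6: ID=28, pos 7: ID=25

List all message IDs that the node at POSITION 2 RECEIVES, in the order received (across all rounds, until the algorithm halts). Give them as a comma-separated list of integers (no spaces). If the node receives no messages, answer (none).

Round 1: pos1(id24) recv 47: fwd; pos2(id89) recv 24: drop; pos3(id69) recv 89: fwd; pos4(id50) recv 69: fwd; pos5(id15) recv 50: fwd; pos6(id28) recv 15: drop; pos7(id25) recv 28: fwd; pos0(id47) recv 25: drop
Round 2: pos2(id89) recv 47: drop; pos4(id50) recv 89: fwd; pos5(id15) recv 69: fwd; pos6(id28) recv 50: fwd; pos0(id47) recv 28: drop
Round 3: pos5(id15) recv 89: fwd; pos6(id28) recv 69: fwd; pos7(id25) recv 50: fwd
Round 4: pos6(id28) recv 89: fwd; pos7(id25) recv 69: fwd; pos0(id47) recv 50: fwd
Round 5: pos7(id25) recv 89: fwd; pos0(id47) recv 69: fwd; pos1(id24) recv 50: fwd
Round 6: pos0(id47) recv 89: fwd; pos1(id24) recv 69: fwd; pos2(id89) recv 50: drop
Round 7: pos1(id24) recv 89: fwd; pos2(id89) recv 69: drop
Round 8: pos2(id89) recv 89: ELECTED

Answer: 24,47,50,69,89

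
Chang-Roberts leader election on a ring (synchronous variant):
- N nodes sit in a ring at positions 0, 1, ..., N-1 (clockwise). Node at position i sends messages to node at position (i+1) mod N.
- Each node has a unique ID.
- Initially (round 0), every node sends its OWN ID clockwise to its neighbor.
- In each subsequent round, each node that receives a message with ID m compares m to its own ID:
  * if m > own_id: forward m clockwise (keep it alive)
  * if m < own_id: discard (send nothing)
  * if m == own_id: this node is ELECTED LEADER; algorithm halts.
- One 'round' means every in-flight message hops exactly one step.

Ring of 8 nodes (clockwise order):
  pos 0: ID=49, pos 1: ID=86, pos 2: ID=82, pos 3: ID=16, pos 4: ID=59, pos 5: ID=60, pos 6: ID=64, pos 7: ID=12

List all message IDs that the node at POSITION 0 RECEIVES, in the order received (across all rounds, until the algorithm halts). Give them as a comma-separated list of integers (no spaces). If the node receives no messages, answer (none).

Answer: 12,64,82,86

Derivation:
Round 1: pos1(id86) recv 49: drop; pos2(id82) recv 86: fwd; pos3(id16) recv 82: fwd; pos4(id59) recv 16: drop; pos5(id60) recv 59: drop; pos6(id64) recv 60: drop; pos7(id12) recv 64: fwd; pos0(id49) recv 12: drop
Round 2: pos3(id16) recv 86: fwd; pos4(id59) recv 82: fwd; pos0(id49) recv 64: fwd
Round 3: pos4(id59) recv 86: fwd; pos5(id60) recv 82: fwd; pos1(id86) recv 64: drop
Round 4: pos5(id60) recv 86: fwd; pos6(id64) recv 82: fwd
Round 5: pos6(id64) recv 86: fwd; pos7(id12) recv 82: fwd
Round 6: pos7(id12) recv 86: fwd; pos0(id49) recv 82: fwd
Round 7: pos0(id49) recv 86: fwd; pos1(id86) recv 82: drop
Round 8: pos1(id86) recv 86: ELECTED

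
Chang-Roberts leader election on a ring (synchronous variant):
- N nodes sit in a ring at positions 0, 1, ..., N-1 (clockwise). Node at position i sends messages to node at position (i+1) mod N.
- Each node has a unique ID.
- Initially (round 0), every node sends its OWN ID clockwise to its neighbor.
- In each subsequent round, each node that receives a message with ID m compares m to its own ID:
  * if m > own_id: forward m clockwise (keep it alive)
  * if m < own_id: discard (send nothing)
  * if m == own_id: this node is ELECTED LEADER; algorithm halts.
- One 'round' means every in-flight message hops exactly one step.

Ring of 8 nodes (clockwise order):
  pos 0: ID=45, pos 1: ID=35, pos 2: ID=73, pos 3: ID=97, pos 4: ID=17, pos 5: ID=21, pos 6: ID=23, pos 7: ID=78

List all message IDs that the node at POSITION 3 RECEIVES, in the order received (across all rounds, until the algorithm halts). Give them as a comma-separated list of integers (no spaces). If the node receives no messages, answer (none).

Round 1: pos1(id35) recv 45: fwd; pos2(id73) recv 35: drop; pos3(id97) recv 73: drop; pos4(id17) recv 97: fwd; pos5(id21) recv 17: drop; pos6(id23) recv 21: drop; pos7(id78) recv 23: drop; pos0(id45) recv 78: fwd
Round 2: pos2(id73) recv 45: drop; pos5(id21) recv 97: fwd; pos1(id35) recv 78: fwd
Round 3: pos6(id23) recv 97: fwd; pos2(id73) recv 78: fwd
Round 4: pos7(id78) recv 97: fwd; pos3(id97) recv 78: drop
Round 5: pos0(id45) recv 97: fwd
Round 6: pos1(id35) recv 97: fwd
Round 7: pos2(id73) recv 97: fwd
Round 8: pos3(id97) recv 97: ELECTED

Answer: 73,78,97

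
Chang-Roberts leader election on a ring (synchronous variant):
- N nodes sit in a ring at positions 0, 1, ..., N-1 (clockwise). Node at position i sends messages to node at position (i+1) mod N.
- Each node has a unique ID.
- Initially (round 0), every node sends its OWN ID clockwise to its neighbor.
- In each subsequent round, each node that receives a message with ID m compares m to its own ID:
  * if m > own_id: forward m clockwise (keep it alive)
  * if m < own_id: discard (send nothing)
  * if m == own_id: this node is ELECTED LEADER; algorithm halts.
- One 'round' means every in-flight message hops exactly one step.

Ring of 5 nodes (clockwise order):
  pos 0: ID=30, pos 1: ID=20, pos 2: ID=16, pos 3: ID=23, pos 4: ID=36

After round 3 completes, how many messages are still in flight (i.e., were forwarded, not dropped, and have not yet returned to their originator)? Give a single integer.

Round 1: pos1(id20) recv 30: fwd; pos2(id16) recv 20: fwd; pos3(id23) recv 16: drop; pos4(id36) recv 23: drop; pos0(id30) recv 36: fwd
Round 2: pos2(id16) recv 30: fwd; pos3(id23) recv 20: drop; pos1(id20) recv 36: fwd
Round 3: pos3(id23) recv 30: fwd; pos2(id16) recv 36: fwd
After round 3: 2 messages still in flight

Answer: 2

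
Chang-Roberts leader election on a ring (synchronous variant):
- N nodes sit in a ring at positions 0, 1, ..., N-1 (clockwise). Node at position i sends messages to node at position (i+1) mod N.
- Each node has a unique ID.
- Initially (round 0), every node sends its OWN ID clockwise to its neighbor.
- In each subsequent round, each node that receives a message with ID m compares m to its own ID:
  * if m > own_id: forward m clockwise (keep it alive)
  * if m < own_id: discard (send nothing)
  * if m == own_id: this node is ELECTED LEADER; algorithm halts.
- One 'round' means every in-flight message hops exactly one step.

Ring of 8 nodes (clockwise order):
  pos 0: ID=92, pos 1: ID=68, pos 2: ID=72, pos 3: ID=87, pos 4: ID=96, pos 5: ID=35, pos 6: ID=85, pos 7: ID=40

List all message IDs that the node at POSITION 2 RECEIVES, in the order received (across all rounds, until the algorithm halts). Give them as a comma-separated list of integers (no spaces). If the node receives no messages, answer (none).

Round 1: pos1(id68) recv 92: fwd; pos2(id72) recv 68: drop; pos3(id87) recv 72: drop; pos4(id96) recv 87: drop; pos5(id35) recv 96: fwd; pos6(id85) recv 35: drop; pos7(id40) recv 85: fwd; pos0(id92) recv 40: drop
Round 2: pos2(id72) recv 92: fwd; pos6(id85) recv 96: fwd; pos0(id92) recv 85: drop
Round 3: pos3(id87) recv 92: fwd; pos7(id40) recv 96: fwd
Round 4: pos4(id96) recv 92: drop; pos0(id92) recv 96: fwd
Round 5: pos1(id68) recv 96: fwd
Round 6: pos2(id72) recv 96: fwd
Round 7: pos3(id87) recv 96: fwd
Round 8: pos4(id96) recv 96: ELECTED

Answer: 68,92,96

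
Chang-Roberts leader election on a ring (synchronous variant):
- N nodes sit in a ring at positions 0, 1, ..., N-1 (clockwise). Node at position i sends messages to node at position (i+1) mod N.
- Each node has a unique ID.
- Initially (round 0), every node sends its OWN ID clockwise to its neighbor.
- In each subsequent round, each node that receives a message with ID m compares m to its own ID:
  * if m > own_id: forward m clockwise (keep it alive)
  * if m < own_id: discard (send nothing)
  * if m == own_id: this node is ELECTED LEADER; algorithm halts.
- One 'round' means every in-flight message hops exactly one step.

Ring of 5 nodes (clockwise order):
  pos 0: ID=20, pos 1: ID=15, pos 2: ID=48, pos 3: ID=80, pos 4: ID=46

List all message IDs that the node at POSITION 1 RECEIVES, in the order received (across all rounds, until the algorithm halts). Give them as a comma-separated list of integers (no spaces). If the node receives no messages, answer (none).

Answer: 20,46,80

Derivation:
Round 1: pos1(id15) recv 20: fwd; pos2(id48) recv 15: drop; pos3(id80) recv 48: drop; pos4(id46) recv 80: fwd; pos0(id20) recv 46: fwd
Round 2: pos2(id48) recv 20: drop; pos0(id20) recv 80: fwd; pos1(id15) recv 46: fwd
Round 3: pos1(id15) recv 80: fwd; pos2(id48) recv 46: drop
Round 4: pos2(id48) recv 80: fwd
Round 5: pos3(id80) recv 80: ELECTED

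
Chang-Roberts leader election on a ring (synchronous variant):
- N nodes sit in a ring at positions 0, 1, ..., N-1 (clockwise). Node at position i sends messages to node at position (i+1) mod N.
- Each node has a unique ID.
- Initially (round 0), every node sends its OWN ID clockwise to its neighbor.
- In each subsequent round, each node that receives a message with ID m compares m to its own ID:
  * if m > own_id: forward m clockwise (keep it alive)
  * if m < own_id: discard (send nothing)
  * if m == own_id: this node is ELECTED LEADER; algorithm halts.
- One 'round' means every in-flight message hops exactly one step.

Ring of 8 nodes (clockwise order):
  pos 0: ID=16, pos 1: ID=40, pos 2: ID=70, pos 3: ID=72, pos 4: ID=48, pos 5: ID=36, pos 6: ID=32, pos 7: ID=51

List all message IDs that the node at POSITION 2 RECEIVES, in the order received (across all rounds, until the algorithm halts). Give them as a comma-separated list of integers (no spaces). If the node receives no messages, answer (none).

Round 1: pos1(id40) recv 16: drop; pos2(id70) recv 40: drop; pos3(id72) recv 70: drop; pos4(id48) recv 72: fwd; pos5(id36) recv 48: fwd; pos6(id32) recv 36: fwd; pos7(id51) recv 32: drop; pos0(id16) recv 51: fwd
Round 2: pos5(id36) recv 72: fwd; pos6(id32) recv 48: fwd; pos7(id51) recv 36: drop; pos1(id40) recv 51: fwd
Round 3: pos6(id32) recv 72: fwd; pos7(id51) recv 48: drop; pos2(id70) recv 51: drop
Round 4: pos7(id51) recv 72: fwd
Round 5: pos0(id16) recv 72: fwd
Round 6: pos1(id40) recv 72: fwd
Round 7: pos2(id70) recv 72: fwd
Round 8: pos3(id72) recv 72: ELECTED

Answer: 40,51,72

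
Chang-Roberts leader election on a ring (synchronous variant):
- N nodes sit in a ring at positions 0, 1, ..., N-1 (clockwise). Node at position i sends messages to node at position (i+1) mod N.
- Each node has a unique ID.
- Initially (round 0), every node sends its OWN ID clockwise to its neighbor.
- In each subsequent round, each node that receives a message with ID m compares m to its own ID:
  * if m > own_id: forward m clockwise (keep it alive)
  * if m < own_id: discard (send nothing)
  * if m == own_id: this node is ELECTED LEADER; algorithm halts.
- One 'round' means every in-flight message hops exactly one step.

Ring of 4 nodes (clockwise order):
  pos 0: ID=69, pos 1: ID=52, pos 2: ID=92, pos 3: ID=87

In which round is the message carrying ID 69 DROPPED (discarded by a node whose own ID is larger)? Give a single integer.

Answer: 2

Derivation:
Round 1: pos1(id52) recv 69: fwd; pos2(id92) recv 52: drop; pos3(id87) recv 92: fwd; pos0(id69) recv 87: fwd
Round 2: pos2(id92) recv 69: drop; pos0(id69) recv 92: fwd; pos1(id52) recv 87: fwd
Round 3: pos1(id52) recv 92: fwd; pos2(id92) recv 87: drop
Round 4: pos2(id92) recv 92: ELECTED
Message ID 69 originates at pos 0; dropped at pos 2 in round 2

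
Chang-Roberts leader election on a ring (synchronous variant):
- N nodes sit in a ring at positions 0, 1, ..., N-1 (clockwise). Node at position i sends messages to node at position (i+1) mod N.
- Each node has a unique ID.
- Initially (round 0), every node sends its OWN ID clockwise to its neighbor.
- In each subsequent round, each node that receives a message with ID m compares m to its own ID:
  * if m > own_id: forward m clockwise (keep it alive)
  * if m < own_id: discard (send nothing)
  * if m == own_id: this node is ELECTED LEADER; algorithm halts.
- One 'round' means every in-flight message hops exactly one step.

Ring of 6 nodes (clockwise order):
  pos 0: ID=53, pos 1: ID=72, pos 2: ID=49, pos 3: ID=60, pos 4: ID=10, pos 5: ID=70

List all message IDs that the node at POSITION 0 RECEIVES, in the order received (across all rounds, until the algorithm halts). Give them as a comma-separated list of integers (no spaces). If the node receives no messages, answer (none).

Round 1: pos1(id72) recv 53: drop; pos2(id49) recv 72: fwd; pos3(id60) recv 49: drop; pos4(id10) recv 60: fwd; pos5(id70) recv 10: drop; pos0(id53) recv 70: fwd
Round 2: pos3(id60) recv 72: fwd; pos5(id70) recv 60: drop; pos1(id72) recv 70: drop
Round 3: pos4(id10) recv 72: fwd
Round 4: pos5(id70) recv 72: fwd
Round 5: pos0(id53) recv 72: fwd
Round 6: pos1(id72) recv 72: ELECTED

Answer: 70,72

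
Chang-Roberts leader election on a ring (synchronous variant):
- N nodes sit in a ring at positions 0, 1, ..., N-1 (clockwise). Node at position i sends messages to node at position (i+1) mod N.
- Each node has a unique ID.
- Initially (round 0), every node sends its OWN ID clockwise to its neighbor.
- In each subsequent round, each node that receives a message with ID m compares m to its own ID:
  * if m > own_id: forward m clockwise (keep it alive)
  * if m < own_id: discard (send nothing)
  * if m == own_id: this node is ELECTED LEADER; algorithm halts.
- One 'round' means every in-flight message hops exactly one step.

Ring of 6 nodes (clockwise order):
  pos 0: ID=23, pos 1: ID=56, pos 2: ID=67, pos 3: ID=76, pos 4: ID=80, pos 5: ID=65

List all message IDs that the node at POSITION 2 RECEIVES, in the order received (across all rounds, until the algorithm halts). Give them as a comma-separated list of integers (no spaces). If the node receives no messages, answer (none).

Answer: 56,65,80

Derivation:
Round 1: pos1(id56) recv 23: drop; pos2(id67) recv 56: drop; pos3(id76) recv 67: drop; pos4(id80) recv 76: drop; pos5(id65) recv 80: fwd; pos0(id23) recv 65: fwd
Round 2: pos0(id23) recv 80: fwd; pos1(id56) recv 65: fwd
Round 3: pos1(id56) recv 80: fwd; pos2(id67) recv 65: drop
Round 4: pos2(id67) recv 80: fwd
Round 5: pos3(id76) recv 80: fwd
Round 6: pos4(id80) recv 80: ELECTED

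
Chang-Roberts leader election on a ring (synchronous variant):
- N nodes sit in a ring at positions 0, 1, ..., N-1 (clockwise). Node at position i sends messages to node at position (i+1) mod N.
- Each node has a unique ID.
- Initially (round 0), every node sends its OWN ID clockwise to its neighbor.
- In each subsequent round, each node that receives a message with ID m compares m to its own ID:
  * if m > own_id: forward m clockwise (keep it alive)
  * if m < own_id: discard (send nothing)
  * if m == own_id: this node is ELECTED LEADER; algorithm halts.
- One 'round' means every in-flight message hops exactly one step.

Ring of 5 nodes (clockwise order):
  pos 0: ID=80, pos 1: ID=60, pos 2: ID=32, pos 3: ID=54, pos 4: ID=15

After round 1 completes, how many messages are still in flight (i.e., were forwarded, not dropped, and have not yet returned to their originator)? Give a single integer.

Answer: 3

Derivation:
Round 1: pos1(id60) recv 80: fwd; pos2(id32) recv 60: fwd; pos3(id54) recv 32: drop; pos4(id15) recv 54: fwd; pos0(id80) recv 15: drop
After round 1: 3 messages still in flight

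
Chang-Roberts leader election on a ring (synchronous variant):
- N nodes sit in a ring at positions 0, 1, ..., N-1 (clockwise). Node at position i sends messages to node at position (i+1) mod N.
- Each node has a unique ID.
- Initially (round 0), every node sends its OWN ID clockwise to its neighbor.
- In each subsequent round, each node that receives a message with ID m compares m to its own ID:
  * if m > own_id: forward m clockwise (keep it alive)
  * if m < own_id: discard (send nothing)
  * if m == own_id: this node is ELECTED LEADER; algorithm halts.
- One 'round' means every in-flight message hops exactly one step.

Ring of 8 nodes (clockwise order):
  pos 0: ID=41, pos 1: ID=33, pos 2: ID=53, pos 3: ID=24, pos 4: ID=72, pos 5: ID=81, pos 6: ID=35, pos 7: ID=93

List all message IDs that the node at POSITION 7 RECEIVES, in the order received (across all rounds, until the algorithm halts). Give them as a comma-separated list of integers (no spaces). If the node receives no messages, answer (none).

Answer: 35,81,93

Derivation:
Round 1: pos1(id33) recv 41: fwd; pos2(id53) recv 33: drop; pos3(id24) recv 53: fwd; pos4(id72) recv 24: drop; pos5(id81) recv 72: drop; pos6(id35) recv 81: fwd; pos7(id93) recv 35: drop; pos0(id41) recv 93: fwd
Round 2: pos2(id53) recv 41: drop; pos4(id72) recv 53: drop; pos7(id93) recv 81: drop; pos1(id33) recv 93: fwd
Round 3: pos2(id53) recv 93: fwd
Round 4: pos3(id24) recv 93: fwd
Round 5: pos4(id72) recv 93: fwd
Round 6: pos5(id81) recv 93: fwd
Round 7: pos6(id35) recv 93: fwd
Round 8: pos7(id93) recv 93: ELECTED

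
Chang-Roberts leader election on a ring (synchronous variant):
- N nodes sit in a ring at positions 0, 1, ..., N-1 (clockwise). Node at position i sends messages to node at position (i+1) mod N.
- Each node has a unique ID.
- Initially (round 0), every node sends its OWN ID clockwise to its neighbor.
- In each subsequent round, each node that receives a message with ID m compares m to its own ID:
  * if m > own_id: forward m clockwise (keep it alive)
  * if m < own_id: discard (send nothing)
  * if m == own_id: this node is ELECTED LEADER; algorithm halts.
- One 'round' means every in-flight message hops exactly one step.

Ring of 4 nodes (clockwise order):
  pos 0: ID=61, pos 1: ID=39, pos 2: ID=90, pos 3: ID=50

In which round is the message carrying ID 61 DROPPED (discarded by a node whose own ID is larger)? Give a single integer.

Answer: 2

Derivation:
Round 1: pos1(id39) recv 61: fwd; pos2(id90) recv 39: drop; pos3(id50) recv 90: fwd; pos0(id61) recv 50: drop
Round 2: pos2(id90) recv 61: drop; pos0(id61) recv 90: fwd
Round 3: pos1(id39) recv 90: fwd
Round 4: pos2(id90) recv 90: ELECTED
Message ID 61 originates at pos 0; dropped at pos 2 in round 2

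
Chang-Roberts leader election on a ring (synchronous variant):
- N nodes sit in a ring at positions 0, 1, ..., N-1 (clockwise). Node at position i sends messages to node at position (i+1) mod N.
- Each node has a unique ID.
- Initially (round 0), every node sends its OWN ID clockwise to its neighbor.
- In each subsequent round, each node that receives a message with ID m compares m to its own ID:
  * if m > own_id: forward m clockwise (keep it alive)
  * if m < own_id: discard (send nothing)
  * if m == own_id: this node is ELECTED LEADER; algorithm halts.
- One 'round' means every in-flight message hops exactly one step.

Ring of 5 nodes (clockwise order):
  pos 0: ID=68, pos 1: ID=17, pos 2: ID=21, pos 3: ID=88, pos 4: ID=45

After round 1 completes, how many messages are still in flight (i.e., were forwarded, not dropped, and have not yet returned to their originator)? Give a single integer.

Answer: 2

Derivation:
Round 1: pos1(id17) recv 68: fwd; pos2(id21) recv 17: drop; pos3(id88) recv 21: drop; pos4(id45) recv 88: fwd; pos0(id68) recv 45: drop
After round 1: 2 messages still in flight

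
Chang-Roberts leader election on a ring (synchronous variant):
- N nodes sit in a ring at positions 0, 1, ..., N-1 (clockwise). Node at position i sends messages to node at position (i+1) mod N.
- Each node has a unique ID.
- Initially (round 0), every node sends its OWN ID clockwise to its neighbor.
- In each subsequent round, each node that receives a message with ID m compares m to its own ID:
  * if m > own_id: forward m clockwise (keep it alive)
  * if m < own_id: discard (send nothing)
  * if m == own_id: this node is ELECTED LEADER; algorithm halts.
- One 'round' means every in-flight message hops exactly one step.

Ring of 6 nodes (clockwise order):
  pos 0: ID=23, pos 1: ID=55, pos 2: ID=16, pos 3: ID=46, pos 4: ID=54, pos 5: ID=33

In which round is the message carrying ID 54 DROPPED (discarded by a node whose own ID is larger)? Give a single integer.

Round 1: pos1(id55) recv 23: drop; pos2(id16) recv 55: fwd; pos3(id46) recv 16: drop; pos4(id54) recv 46: drop; pos5(id33) recv 54: fwd; pos0(id23) recv 33: fwd
Round 2: pos3(id46) recv 55: fwd; pos0(id23) recv 54: fwd; pos1(id55) recv 33: drop
Round 3: pos4(id54) recv 55: fwd; pos1(id55) recv 54: drop
Round 4: pos5(id33) recv 55: fwd
Round 5: pos0(id23) recv 55: fwd
Round 6: pos1(id55) recv 55: ELECTED
Message ID 54 originates at pos 4; dropped at pos 1 in round 3

Answer: 3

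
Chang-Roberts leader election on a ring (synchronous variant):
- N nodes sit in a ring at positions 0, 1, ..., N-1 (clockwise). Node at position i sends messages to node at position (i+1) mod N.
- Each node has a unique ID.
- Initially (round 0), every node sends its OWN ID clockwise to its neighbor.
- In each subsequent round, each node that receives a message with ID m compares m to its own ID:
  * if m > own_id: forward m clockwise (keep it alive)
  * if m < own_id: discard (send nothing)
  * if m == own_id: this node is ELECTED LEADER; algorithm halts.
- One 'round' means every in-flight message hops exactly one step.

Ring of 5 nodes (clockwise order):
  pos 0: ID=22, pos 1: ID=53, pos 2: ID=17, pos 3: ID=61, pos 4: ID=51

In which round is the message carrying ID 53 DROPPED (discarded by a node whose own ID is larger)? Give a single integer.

Round 1: pos1(id53) recv 22: drop; pos2(id17) recv 53: fwd; pos3(id61) recv 17: drop; pos4(id51) recv 61: fwd; pos0(id22) recv 51: fwd
Round 2: pos3(id61) recv 53: drop; pos0(id22) recv 61: fwd; pos1(id53) recv 51: drop
Round 3: pos1(id53) recv 61: fwd
Round 4: pos2(id17) recv 61: fwd
Round 5: pos3(id61) recv 61: ELECTED
Message ID 53 originates at pos 1; dropped at pos 3 in round 2

Answer: 2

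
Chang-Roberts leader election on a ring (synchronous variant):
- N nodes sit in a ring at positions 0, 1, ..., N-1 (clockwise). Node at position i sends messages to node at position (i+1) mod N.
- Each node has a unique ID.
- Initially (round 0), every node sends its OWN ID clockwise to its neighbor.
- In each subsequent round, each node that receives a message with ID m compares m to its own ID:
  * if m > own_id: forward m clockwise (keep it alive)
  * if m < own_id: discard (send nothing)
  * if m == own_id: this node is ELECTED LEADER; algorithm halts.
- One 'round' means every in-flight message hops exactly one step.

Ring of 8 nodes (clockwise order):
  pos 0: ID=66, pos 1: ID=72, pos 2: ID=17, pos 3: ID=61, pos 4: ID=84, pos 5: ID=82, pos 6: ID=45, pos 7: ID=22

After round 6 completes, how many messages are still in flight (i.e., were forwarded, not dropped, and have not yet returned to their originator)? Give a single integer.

Round 1: pos1(id72) recv 66: drop; pos2(id17) recv 72: fwd; pos3(id61) recv 17: drop; pos4(id84) recv 61: drop; pos5(id82) recv 84: fwd; pos6(id45) recv 82: fwd; pos7(id22) recv 45: fwd; pos0(id66) recv 22: drop
Round 2: pos3(id61) recv 72: fwd; pos6(id45) recv 84: fwd; pos7(id22) recv 82: fwd; pos0(id66) recv 45: drop
Round 3: pos4(id84) recv 72: drop; pos7(id22) recv 84: fwd; pos0(id66) recv 82: fwd
Round 4: pos0(id66) recv 84: fwd; pos1(id72) recv 82: fwd
Round 5: pos1(id72) recv 84: fwd; pos2(id17) recv 82: fwd
Round 6: pos2(id17) recv 84: fwd; pos3(id61) recv 82: fwd
After round 6: 2 messages still in flight

Answer: 2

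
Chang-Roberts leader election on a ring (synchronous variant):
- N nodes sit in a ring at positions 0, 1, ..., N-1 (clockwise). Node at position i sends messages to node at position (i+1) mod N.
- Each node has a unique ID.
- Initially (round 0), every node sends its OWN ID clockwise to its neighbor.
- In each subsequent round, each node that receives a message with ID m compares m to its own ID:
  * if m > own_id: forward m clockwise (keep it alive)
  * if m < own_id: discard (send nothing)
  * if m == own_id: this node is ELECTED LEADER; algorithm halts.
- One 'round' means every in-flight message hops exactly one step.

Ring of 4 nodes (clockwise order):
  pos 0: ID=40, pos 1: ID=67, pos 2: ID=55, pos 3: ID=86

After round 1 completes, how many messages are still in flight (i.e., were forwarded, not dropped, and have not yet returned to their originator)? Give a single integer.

Answer: 2

Derivation:
Round 1: pos1(id67) recv 40: drop; pos2(id55) recv 67: fwd; pos3(id86) recv 55: drop; pos0(id40) recv 86: fwd
After round 1: 2 messages still in flight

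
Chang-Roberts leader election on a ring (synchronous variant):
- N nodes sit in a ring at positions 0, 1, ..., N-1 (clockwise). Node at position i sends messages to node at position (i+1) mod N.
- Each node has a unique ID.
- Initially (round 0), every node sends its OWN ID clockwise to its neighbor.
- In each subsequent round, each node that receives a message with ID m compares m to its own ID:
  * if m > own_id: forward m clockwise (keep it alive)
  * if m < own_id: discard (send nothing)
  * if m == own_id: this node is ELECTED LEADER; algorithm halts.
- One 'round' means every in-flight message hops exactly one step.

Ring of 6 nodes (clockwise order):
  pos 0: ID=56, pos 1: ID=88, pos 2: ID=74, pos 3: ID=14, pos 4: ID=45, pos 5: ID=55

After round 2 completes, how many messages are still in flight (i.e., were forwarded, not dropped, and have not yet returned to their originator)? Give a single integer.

Round 1: pos1(id88) recv 56: drop; pos2(id74) recv 88: fwd; pos3(id14) recv 74: fwd; pos4(id45) recv 14: drop; pos5(id55) recv 45: drop; pos0(id56) recv 55: drop
Round 2: pos3(id14) recv 88: fwd; pos4(id45) recv 74: fwd
After round 2: 2 messages still in flight

Answer: 2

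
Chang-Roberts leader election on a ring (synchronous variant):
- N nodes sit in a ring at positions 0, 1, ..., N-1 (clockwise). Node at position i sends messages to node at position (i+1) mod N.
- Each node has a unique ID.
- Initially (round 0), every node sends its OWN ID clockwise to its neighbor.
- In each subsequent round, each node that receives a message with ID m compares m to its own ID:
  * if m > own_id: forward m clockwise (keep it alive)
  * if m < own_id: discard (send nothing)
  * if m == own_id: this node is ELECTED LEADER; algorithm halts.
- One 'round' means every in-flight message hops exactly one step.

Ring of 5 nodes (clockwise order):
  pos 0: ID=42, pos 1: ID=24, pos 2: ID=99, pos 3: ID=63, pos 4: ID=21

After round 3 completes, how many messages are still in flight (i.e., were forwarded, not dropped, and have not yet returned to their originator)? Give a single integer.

Round 1: pos1(id24) recv 42: fwd; pos2(id99) recv 24: drop; pos3(id63) recv 99: fwd; pos4(id21) recv 63: fwd; pos0(id42) recv 21: drop
Round 2: pos2(id99) recv 42: drop; pos4(id21) recv 99: fwd; pos0(id42) recv 63: fwd
Round 3: pos0(id42) recv 99: fwd; pos1(id24) recv 63: fwd
After round 3: 2 messages still in flight

Answer: 2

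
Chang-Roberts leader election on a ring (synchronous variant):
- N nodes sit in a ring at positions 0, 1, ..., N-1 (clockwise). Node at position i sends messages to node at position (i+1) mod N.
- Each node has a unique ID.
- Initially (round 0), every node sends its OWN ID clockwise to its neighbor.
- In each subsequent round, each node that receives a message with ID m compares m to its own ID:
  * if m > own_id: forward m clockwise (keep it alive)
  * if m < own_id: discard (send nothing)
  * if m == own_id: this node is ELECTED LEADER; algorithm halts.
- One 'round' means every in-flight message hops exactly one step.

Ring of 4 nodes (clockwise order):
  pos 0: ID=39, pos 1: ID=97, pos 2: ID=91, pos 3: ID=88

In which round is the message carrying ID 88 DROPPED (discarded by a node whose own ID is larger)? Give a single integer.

Answer: 2

Derivation:
Round 1: pos1(id97) recv 39: drop; pos2(id91) recv 97: fwd; pos3(id88) recv 91: fwd; pos0(id39) recv 88: fwd
Round 2: pos3(id88) recv 97: fwd; pos0(id39) recv 91: fwd; pos1(id97) recv 88: drop
Round 3: pos0(id39) recv 97: fwd; pos1(id97) recv 91: drop
Round 4: pos1(id97) recv 97: ELECTED
Message ID 88 originates at pos 3; dropped at pos 1 in round 2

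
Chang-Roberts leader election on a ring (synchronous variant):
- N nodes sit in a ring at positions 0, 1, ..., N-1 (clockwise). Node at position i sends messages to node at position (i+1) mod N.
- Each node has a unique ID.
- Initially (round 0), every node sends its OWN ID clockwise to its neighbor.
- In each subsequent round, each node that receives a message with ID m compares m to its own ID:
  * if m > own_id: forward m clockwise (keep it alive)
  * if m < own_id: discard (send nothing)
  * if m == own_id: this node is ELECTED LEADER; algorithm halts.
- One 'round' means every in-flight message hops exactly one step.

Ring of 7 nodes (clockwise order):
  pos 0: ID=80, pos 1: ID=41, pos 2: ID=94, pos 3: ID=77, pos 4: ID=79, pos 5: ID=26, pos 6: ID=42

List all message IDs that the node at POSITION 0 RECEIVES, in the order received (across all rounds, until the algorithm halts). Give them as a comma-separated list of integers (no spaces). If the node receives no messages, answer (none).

Answer: 42,79,94

Derivation:
Round 1: pos1(id41) recv 80: fwd; pos2(id94) recv 41: drop; pos3(id77) recv 94: fwd; pos4(id79) recv 77: drop; pos5(id26) recv 79: fwd; pos6(id42) recv 26: drop; pos0(id80) recv 42: drop
Round 2: pos2(id94) recv 80: drop; pos4(id79) recv 94: fwd; pos6(id42) recv 79: fwd
Round 3: pos5(id26) recv 94: fwd; pos0(id80) recv 79: drop
Round 4: pos6(id42) recv 94: fwd
Round 5: pos0(id80) recv 94: fwd
Round 6: pos1(id41) recv 94: fwd
Round 7: pos2(id94) recv 94: ELECTED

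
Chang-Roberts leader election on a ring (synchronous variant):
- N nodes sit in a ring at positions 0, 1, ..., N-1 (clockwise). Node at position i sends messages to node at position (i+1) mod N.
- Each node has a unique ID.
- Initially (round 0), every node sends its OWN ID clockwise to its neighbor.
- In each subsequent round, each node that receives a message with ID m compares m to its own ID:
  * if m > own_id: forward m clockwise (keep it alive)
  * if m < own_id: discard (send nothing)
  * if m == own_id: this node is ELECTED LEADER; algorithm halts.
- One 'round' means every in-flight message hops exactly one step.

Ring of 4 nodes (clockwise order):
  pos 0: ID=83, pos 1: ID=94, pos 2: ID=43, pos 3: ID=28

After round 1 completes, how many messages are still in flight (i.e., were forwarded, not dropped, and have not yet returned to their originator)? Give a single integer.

Round 1: pos1(id94) recv 83: drop; pos2(id43) recv 94: fwd; pos3(id28) recv 43: fwd; pos0(id83) recv 28: drop
After round 1: 2 messages still in flight

Answer: 2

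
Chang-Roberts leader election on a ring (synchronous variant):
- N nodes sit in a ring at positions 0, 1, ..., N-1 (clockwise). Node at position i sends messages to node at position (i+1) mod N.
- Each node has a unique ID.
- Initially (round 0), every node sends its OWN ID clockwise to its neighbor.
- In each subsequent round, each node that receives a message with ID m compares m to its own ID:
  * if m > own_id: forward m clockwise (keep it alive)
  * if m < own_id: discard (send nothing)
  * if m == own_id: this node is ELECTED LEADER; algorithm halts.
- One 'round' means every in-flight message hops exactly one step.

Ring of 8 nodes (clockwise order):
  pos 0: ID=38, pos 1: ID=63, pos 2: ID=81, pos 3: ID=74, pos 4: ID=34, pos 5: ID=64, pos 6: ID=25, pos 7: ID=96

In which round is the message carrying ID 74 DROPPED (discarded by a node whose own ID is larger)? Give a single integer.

Round 1: pos1(id63) recv 38: drop; pos2(id81) recv 63: drop; pos3(id74) recv 81: fwd; pos4(id34) recv 74: fwd; pos5(id64) recv 34: drop; pos6(id25) recv 64: fwd; pos7(id96) recv 25: drop; pos0(id38) recv 96: fwd
Round 2: pos4(id34) recv 81: fwd; pos5(id64) recv 74: fwd; pos7(id96) recv 64: drop; pos1(id63) recv 96: fwd
Round 3: pos5(id64) recv 81: fwd; pos6(id25) recv 74: fwd; pos2(id81) recv 96: fwd
Round 4: pos6(id25) recv 81: fwd; pos7(id96) recv 74: drop; pos3(id74) recv 96: fwd
Round 5: pos7(id96) recv 81: drop; pos4(id34) recv 96: fwd
Round 6: pos5(id64) recv 96: fwd
Round 7: pos6(id25) recv 96: fwd
Round 8: pos7(id96) recv 96: ELECTED
Message ID 74 originates at pos 3; dropped at pos 7 in round 4

Answer: 4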